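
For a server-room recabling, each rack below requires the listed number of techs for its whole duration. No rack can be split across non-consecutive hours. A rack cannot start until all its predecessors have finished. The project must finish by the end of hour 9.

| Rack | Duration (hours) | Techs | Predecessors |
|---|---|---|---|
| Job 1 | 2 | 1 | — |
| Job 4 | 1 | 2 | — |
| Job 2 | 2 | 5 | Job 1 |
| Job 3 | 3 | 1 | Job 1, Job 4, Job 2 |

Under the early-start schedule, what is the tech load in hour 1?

At early start, hour 1 has: Job 1, Job 4.
Demand: 1 + 2 = 3.

3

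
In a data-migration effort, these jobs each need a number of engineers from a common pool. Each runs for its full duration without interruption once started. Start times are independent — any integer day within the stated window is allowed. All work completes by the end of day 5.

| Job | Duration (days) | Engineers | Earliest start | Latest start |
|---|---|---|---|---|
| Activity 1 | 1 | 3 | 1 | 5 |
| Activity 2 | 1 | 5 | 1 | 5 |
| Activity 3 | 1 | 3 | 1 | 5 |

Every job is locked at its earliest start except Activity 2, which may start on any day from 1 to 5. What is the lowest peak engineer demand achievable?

6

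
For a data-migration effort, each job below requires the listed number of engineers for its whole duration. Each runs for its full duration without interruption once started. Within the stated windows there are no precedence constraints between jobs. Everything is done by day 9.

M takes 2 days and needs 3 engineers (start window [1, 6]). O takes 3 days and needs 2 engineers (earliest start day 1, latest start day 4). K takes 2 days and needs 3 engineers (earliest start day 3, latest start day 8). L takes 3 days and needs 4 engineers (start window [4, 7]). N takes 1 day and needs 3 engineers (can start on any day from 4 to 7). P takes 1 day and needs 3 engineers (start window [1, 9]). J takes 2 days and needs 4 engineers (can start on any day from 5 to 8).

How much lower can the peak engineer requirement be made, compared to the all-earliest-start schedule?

Early-start peak: d1:8  d2:5  d3:5  d4:10  d5:8  d6:8  d7:0  d8:0  d9:0 ⇒ 10.
Leveled (M@1, O@1, K@3, L@4, N@5, P@6, J@7): d1:5  d2:5  d3:5  d4:7  d5:7  d6:7  d7:4  d8:4  d9:0 ⇒ 7.
Reduction 10 − 7 = 3.

3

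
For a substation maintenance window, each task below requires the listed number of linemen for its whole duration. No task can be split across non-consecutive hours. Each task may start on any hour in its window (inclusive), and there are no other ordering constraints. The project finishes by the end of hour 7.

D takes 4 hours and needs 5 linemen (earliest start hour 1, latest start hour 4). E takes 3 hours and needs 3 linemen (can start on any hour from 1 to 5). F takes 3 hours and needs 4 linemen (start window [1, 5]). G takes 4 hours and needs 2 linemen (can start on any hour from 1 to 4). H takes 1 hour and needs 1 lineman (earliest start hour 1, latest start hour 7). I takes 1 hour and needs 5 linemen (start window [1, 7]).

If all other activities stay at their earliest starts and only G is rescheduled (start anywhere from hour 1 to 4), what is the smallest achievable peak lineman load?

G@1: h1:20  h2:14  h3:14  h4:7  h5:0  h6:0  h7:0 → peak 20
G@2: h1:18  h2:14  h3:14  h4:7  h5:2  h6:0  h7:0 → peak 18
G@3: h1:18  h2:12  h3:14  h4:7  h5:2  h6:2  h7:0 → peak 18
G@4: h1:18  h2:12  h3:12  h4:7  h5:2  h6:2  h7:2 → peak 18
Best is G@2, peak 18.

18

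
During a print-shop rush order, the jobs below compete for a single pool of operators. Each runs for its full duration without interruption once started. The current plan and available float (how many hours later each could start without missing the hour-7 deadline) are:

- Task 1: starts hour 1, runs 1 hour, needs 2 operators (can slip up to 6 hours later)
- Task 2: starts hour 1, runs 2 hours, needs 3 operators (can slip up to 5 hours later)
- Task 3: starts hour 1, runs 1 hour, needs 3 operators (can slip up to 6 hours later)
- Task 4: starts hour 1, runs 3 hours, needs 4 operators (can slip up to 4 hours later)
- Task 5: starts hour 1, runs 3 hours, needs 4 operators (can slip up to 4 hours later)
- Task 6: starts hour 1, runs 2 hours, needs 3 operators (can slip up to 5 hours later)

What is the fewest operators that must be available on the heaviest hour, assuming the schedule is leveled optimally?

Early-start (Task 1@1, Task 2@1, Task 3@1, Task 4@1, Task 5@1, Task 6@1) gives peak 19: h1:19  h2:14  h3:8  h4:0  h5:0  h6:0  h7:0.
Shift Task 3→3, Task 4→2, Task 5→5, Task 6→4.
Schedule Task 1@1, Task 2@1, Task 3@3, Task 4@2, Task 5@5, Task 6@4: h1:5  h2:7  h3:7  h4:7  h5:7  h6:4  h7:4 — peak 7.

7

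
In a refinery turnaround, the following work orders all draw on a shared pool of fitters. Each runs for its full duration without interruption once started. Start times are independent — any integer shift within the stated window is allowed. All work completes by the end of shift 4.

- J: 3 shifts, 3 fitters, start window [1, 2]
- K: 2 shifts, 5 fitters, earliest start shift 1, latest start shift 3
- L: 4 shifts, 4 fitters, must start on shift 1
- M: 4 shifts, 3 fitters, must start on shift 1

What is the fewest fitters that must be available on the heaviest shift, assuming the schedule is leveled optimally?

15

Schedule J@1, K@1, L@1, M@1: s1:15  s2:15  s3:10  s4:7 — peak 15.
No arrangement of the 6 feasible schedules does better.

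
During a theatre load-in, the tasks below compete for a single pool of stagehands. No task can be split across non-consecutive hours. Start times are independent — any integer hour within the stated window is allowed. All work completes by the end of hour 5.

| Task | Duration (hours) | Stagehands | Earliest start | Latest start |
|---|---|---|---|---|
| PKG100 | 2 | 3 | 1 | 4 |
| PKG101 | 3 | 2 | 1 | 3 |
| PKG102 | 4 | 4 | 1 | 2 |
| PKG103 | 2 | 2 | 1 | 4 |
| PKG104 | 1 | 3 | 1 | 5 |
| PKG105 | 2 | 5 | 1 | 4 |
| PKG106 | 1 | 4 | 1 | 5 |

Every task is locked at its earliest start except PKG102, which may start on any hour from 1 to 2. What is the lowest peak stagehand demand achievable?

19

PKG102@1: h1:23  h2:16  h3:6  h4:4  h5:0 → peak 23
PKG102@2: h1:19  h2:16  h3:6  h4:4  h5:4 → peak 19
Best is PKG102@2, peak 19.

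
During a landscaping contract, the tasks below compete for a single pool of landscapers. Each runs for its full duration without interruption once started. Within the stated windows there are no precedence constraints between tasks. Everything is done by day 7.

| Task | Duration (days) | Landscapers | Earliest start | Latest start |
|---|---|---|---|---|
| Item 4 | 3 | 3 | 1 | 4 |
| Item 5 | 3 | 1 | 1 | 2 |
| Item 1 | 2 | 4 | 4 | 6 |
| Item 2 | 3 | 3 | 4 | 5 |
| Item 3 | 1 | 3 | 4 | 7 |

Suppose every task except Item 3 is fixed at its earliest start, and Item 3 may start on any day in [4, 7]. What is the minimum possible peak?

Item 3@4: d1:4  d2:4  d3:4  d4:10  d5:7  d6:3  d7:0 → peak 10
Item 3@5: d1:4  d2:4  d3:4  d4:7  d5:10  d6:3  d7:0 → peak 10
Item 3@6: d1:4  d2:4  d3:4  d4:7  d5:7  d6:6  d7:0 → peak 7
Item 3@7: d1:4  d2:4  d3:4  d4:7  d5:7  d6:3  d7:3 → peak 7
Best is Item 3@6, peak 7.

7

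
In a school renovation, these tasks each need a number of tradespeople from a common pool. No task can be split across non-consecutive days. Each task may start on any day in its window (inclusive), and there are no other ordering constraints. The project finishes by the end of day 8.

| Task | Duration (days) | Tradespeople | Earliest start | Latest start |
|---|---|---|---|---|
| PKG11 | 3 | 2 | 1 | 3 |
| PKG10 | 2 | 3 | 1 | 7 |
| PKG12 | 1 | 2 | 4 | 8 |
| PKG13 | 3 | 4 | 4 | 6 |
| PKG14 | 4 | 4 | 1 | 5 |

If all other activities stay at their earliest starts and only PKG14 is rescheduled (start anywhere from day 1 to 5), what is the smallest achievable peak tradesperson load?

PKG14@1: d1:9  d2:9  d3:6  d4:10  d5:4  d6:4  d7:0  d8:0 → peak 10
PKG14@2: d1:5  d2:9  d3:6  d4:10  d5:8  d6:4  d7:0  d8:0 → peak 10
PKG14@3: d1:5  d2:5  d3:6  d4:10  d5:8  d6:8  d7:0  d8:0 → peak 10
PKG14@4: d1:5  d2:5  d3:2  d4:10  d5:8  d6:8  d7:4  d8:0 → peak 10
PKG14@5: d1:5  d2:5  d3:2  d4:6  d5:8  d6:8  d7:4  d8:4 → peak 8
Best is PKG14@5, peak 8.

8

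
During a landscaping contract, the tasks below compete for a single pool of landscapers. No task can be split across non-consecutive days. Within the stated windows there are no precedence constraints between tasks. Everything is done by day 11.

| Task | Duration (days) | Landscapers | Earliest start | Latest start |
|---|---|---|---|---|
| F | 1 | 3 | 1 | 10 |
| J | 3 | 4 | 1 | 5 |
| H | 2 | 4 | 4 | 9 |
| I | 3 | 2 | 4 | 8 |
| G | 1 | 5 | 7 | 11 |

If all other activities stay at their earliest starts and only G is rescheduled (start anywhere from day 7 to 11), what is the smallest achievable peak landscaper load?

7

G@7: d1:7  d2:4  d3:4  d4:6  d5:6  d6:2  d7:5  d8:0  d9:0  d10:0  d11:0 → peak 7
G@8: d1:7  d2:4  d3:4  d4:6  d5:6  d6:2  d7:0  d8:5  d9:0  d10:0  d11:0 → peak 7
G@9: d1:7  d2:4  d3:4  d4:6  d5:6  d6:2  d7:0  d8:0  d9:5  d10:0  d11:0 → peak 7
G@10: d1:7  d2:4  d3:4  d4:6  d5:6  d6:2  d7:0  d8:0  d9:0  d10:5  d11:0 → peak 7
G@11: d1:7  d2:4  d3:4  d4:6  d5:6  d6:2  d7:0  d8:0  d9:0  d10:0  d11:5 → peak 7
Best is G@7, peak 7.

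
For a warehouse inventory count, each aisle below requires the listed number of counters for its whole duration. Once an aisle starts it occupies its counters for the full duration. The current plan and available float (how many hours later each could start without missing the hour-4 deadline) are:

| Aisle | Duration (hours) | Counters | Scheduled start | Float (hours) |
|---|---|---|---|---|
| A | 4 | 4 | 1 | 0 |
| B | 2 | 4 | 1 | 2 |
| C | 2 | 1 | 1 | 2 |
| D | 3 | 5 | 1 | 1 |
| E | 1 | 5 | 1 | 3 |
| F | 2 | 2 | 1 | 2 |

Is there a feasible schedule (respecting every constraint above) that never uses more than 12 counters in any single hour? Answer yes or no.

no

Total counter-hours = 50; over 4 hours the average is 50/4 > 12, so some hour must exceed 12.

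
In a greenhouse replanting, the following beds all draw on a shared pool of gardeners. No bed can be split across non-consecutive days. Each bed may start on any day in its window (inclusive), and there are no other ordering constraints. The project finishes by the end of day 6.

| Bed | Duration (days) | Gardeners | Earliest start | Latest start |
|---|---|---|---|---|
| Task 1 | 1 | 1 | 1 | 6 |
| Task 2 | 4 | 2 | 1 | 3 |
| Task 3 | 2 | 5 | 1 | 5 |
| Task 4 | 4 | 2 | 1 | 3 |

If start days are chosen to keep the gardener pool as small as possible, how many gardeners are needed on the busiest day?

5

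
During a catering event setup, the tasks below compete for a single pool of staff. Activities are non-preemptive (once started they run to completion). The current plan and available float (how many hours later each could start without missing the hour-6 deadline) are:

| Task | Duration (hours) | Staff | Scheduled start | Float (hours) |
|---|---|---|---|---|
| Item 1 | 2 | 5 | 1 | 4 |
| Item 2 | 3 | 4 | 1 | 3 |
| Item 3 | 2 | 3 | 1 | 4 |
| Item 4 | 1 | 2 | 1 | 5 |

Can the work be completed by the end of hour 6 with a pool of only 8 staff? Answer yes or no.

yes

Schedule Item 1@1, Item 2@3, Item 3@3, Item 4@1: h1:7  h2:5  h3:7  h4:7  h5:4  h6:0 — peak 7 ≤ 8.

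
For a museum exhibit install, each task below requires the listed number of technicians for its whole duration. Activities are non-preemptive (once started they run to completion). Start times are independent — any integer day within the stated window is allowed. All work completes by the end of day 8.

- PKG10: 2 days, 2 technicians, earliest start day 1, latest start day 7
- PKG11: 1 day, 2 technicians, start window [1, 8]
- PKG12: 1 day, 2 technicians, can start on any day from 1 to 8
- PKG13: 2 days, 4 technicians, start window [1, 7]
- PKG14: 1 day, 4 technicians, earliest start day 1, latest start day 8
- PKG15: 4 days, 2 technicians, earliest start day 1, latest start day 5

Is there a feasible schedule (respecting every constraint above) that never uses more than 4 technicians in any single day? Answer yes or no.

yes

Schedule PKG10@1, PKG11@1, PKG12@3, PKG13@6, PKG14@8, PKG15@2: d1:4  d2:4  d3:4  d4:2  d5:2  d6:4  d7:4  d8:4 — peak 4 ≤ 4.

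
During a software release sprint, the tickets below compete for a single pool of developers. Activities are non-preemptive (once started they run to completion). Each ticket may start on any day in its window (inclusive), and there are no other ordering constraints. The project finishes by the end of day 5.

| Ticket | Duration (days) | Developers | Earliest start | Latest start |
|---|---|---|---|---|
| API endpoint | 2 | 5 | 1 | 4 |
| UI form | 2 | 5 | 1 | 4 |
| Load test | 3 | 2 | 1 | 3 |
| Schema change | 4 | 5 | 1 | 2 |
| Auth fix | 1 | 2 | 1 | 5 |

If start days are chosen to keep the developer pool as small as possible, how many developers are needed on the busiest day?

12

Early-start (API endpoint@1, UI form@1, Load test@1, Schema change@1, Auth fix@1) gives peak 19: d1:19  d2:17  d3:7  d4:5  d5:0.
Shift UI form→3, Auth fix→4.
Schedule API endpoint@1, UI form@3, Load test@1, Schema change@1, Auth fix@4: d1:12  d2:12  d3:12  d4:12  d5:0 — peak 12.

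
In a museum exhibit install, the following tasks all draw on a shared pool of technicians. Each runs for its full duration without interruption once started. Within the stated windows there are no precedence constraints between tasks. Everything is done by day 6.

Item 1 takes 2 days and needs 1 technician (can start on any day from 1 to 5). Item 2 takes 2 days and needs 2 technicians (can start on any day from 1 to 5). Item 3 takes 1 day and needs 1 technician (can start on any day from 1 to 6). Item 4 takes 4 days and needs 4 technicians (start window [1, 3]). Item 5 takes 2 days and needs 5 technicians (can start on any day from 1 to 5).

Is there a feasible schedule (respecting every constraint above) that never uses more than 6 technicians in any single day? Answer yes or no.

yes

Schedule Item 1@1, Item 2@3, Item 3@1, Item 4@1, Item 5@5: d1:6  d2:5  d3:6  d4:6  d5:5  d6:5 — peak 6 ≤ 6.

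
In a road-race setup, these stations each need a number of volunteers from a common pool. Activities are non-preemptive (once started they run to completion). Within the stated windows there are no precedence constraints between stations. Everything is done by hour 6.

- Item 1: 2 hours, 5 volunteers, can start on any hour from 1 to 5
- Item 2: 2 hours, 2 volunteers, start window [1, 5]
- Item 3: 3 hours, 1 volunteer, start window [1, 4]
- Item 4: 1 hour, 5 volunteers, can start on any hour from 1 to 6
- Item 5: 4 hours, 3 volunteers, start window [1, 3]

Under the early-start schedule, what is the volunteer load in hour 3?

4

At early start, hour 3 has: Item 3, Item 5.
Demand: 1 + 3 = 4.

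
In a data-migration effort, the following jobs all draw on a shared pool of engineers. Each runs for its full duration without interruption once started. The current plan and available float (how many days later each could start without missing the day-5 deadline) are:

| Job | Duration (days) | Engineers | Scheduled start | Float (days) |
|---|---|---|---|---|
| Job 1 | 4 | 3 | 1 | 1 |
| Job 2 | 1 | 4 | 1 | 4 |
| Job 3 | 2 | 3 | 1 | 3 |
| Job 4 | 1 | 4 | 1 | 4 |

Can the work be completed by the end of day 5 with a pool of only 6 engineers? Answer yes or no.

no

The minimum achievable peak is 7; 6 < 7, so no feasible schedule stays within the cap.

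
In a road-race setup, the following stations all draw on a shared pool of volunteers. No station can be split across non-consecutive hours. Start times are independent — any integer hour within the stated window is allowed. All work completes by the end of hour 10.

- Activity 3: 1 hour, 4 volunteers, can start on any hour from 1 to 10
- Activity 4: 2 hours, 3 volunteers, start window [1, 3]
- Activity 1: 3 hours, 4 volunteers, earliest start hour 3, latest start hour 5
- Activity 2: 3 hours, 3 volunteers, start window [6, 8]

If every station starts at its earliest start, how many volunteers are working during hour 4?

At early start, hour 4 has: Activity 1.
Demand: 4 = 4.

4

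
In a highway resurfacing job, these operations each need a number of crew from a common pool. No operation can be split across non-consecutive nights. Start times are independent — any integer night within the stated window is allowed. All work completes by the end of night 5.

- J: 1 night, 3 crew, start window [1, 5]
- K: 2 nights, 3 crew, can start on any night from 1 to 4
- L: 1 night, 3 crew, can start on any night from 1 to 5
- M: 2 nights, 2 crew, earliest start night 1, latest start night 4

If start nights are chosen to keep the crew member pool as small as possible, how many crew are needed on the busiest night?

Early-start (J@1, K@1, L@1, M@1) gives peak 11: n1:11  n2:5  n3:0  n4:0  n5:0.
Shift K→2, L→4.
Schedule J@1, K@2, L@4, M@1: n1:5  n2:5  n3:3  n4:3  n5:0 — peak 5.

5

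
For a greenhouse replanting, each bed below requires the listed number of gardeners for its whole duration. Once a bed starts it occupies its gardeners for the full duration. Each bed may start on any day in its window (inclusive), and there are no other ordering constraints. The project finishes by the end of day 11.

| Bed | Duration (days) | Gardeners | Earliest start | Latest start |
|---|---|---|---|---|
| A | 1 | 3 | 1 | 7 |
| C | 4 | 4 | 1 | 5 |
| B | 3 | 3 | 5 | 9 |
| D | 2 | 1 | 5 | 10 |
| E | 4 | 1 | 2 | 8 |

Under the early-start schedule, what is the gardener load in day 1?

7

At early start, day 1 has: A, C.
Demand: 3 + 4 = 7.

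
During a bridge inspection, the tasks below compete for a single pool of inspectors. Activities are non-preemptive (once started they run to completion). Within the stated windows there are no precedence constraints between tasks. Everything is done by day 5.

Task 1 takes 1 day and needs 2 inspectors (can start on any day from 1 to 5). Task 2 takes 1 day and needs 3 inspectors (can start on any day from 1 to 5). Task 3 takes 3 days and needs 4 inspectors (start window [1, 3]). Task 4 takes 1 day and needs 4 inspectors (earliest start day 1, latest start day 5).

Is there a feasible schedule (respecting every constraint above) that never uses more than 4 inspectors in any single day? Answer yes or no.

no

Total inspector-days = 21; over 5 days the average is 21/5 > 4, so some day must exceed 4.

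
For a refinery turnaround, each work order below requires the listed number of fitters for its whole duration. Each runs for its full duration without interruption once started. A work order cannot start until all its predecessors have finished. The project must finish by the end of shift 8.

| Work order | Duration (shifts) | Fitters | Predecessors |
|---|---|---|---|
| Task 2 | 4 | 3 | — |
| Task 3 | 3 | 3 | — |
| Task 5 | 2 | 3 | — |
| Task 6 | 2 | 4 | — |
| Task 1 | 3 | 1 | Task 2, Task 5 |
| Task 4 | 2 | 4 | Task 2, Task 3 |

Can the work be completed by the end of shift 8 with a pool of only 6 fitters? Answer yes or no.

The minimum achievable peak is 7; 6 < 7, so no feasible schedule stays within the cap.

no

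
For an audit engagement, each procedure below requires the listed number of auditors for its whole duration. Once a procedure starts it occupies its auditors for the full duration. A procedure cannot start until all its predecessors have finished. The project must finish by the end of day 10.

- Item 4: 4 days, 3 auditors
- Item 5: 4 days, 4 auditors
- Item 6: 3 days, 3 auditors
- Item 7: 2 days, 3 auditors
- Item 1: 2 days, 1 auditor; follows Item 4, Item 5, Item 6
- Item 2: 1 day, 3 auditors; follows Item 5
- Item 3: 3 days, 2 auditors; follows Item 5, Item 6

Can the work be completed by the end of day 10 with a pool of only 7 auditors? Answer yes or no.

Schedule Item 4@1, Item 5@1, Item 6@5, Item 7@5, Item 1@8, Item 2@7, Item 3@8: d1:7  d2:7  d3:7  d4:7  d5:6  d6:6  d7:6  d8:3  d9:3  d10:2 — peak 7 ≤ 7.

yes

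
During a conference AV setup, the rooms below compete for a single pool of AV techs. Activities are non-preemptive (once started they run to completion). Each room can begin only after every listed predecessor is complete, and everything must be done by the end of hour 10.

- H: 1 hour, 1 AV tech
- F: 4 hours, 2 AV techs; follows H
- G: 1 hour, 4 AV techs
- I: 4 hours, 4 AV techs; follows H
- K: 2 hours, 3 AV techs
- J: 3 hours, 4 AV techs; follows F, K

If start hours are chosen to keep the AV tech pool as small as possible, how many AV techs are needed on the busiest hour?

6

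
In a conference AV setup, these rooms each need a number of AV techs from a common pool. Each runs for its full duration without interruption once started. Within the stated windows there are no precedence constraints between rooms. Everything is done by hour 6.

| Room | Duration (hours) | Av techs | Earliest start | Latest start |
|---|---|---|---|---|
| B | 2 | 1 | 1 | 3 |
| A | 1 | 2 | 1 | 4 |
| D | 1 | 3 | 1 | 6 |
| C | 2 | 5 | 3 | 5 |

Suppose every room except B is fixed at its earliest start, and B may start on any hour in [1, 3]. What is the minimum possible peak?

6

B@1: h1:6  h2:1  h3:5  h4:5  h5:0  h6:0 → peak 6
B@2: h1:5  h2:1  h3:6  h4:5  h5:0  h6:0 → peak 6
B@3: h1:5  h2:0  h3:6  h4:6  h5:0  h6:0 → peak 6
Best is B@1, peak 6.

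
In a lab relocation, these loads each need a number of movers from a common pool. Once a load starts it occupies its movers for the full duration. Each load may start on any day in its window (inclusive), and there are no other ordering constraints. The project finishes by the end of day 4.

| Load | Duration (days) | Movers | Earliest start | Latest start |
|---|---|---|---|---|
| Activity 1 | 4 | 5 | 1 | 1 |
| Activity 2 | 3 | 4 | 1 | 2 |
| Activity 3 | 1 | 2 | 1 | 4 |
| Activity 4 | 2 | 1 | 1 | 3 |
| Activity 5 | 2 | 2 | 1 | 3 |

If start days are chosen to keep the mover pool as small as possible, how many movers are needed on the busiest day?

11

Early-start (Activity 1@1, Activity 2@1, Activity 3@1, Activity 4@1, Activity 5@1) gives peak 14: d1:14  d2:12  d3:9  d4:5.
Shift Activity 3→4, Activity 5→3.
Schedule Activity 1@1, Activity 2@1, Activity 3@4, Activity 4@1, Activity 5@3: d1:10  d2:10  d3:11  d4:9 — peak 11.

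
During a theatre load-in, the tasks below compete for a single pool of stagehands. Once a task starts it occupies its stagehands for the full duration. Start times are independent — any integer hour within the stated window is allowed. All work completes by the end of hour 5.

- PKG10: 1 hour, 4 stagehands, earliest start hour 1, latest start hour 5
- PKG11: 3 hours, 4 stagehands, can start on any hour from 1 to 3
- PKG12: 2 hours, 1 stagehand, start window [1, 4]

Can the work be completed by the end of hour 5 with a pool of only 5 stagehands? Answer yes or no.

Schedule PKG10@1, PKG11@2, PKG12@1: h1:5  h2:5  h3:4  h4:4  h5:0 — peak 5 ≤ 5.

yes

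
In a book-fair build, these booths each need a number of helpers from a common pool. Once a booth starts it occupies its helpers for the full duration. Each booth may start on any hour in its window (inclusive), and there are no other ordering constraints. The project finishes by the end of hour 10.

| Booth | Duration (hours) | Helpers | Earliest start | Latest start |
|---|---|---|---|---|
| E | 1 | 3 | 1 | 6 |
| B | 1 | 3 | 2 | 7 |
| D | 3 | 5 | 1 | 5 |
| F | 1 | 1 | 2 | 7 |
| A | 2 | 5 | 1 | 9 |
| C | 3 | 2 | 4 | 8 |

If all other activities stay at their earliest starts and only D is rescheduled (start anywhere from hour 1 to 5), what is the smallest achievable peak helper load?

D@1: h1:13  h2:14  h3:5  h4:2  h5:2  h6:2  h7:0  h8:0  h9:0  h10:0 → peak 14
D@2: h1:8  h2:14  h3:5  h4:7  h5:2  h6:2  h7:0  h8:0  h9:0  h10:0 → peak 14
D@3: h1:8  h2:9  h3:5  h4:7  h5:7  h6:2  h7:0  h8:0  h9:0  h10:0 → peak 9
D@4: h1:8  h2:9  h3:0  h4:7  h5:7  h6:7  h7:0  h8:0  h9:0  h10:0 → peak 9
D@5: h1:8  h2:9  h3:0  h4:2  h5:7  h6:7  h7:5  h8:0  h9:0  h10:0 → peak 9
Best is D@3, peak 9.

9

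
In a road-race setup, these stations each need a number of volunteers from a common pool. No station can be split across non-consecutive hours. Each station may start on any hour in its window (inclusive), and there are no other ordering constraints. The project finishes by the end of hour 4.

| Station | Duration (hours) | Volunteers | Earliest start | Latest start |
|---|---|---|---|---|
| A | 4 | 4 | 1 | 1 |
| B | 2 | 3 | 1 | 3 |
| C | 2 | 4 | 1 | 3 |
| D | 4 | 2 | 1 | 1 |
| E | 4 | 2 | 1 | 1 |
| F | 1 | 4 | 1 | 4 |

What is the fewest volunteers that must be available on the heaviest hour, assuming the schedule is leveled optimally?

Early-start (A@1, B@1, C@1, D@1, E@1, F@1) gives peak 19: h1:19  h2:15  h3:8  h4:8.
Shift F→3.
Schedule A@1, B@1, C@1, D@1, E@1, F@3: h1:15  h2:15  h3:12  h4:8 — peak 15.

15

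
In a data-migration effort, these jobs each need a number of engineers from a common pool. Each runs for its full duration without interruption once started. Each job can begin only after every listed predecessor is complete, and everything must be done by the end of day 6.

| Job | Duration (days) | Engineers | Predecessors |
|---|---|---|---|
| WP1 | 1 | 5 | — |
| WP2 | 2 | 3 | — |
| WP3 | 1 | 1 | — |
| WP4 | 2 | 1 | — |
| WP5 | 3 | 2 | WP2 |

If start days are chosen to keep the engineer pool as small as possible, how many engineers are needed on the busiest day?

5

Early-start (WP1@1, WP2@1, WP3@1, WP4@1, WP5@3) gives peak 10: d1:10  d2:4  d3:2  d4:2  d5:2  d6:0.
Shift WP2→2, WP3→2, WP4→2, WP5→4.
Schedule WP1@1, WP2@2, WP3@2, WP4@2, WP5@4: d1:5  d2:5  d3:4  d4:2  d5:2  d6:2 — peak 5.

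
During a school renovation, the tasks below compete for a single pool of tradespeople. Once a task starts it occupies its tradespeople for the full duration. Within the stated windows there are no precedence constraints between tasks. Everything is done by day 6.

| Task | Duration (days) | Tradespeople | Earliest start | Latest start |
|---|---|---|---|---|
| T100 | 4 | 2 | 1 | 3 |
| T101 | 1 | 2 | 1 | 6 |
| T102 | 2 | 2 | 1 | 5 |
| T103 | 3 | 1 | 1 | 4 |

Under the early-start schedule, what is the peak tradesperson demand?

Early-start schedule: T100@1, T101@1, T102@1, T103@1.
Load per day: day 1: 7, day 2: 5, day 3: 3, day 4: 2, day 5: 0, day 6: 0.
Peak is 7.

7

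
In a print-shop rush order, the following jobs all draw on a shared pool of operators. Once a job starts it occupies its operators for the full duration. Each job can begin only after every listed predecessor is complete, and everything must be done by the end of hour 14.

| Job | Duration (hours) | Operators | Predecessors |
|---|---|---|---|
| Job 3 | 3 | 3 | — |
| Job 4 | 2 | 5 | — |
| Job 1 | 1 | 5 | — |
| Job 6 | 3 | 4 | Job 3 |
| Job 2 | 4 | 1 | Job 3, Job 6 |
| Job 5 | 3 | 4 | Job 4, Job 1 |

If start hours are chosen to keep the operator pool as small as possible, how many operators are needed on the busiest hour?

5

Early-start (Job 3@1, Job 4@1, Job 1@1, Job 6@4, Job 2@7, Job 5@3) gives peak 13: h1:13  h2:8  h3:7  h4:8  h5:8  h6:4  h7:1  h8:1  h9:1  h10:1  h11:0  h12:0  h13:0  h14:0.
Shift Job 4→4, Job 1→6, Job 6→7, Job 2→10, Job 5→10.
Schedule Job 3@1, Job 4@4, Job 1@6, Job 6@7, Job 2@10, Job 5@10: h1:3  h2:3  h3:3  h4:5  h5:5  h6:5  h7:4  h8:4  h9:4  h10:5  h11:5  h12:5  h13:1  h14:0 — peak 5.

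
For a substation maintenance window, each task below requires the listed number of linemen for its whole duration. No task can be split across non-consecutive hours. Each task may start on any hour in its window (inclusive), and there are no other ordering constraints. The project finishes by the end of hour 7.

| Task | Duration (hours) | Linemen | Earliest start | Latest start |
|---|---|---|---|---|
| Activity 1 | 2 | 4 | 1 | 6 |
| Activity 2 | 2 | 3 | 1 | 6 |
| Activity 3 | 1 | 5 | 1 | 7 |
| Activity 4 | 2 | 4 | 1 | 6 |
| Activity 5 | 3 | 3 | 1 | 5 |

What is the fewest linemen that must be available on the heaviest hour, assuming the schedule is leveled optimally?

7

Early-start (Activity 1@1, Activity 2@1, Activity 3@1, Activity 4@1, Activity 5@1) gives peak 19: h1:19  h2:14  h3:3  h4:0  h5:0  h6:0  h7:0.
Shift Activity 3→3, Activity 4→4, Activity 5→4.
Schedule Activity 1@1, Activity 2@1, Activity 3@3, Activity 4@4, Activity 5@4: h1:7  h2:7  h3:5  h4:7  h5:7  h6:3  h7:0 — peak 7.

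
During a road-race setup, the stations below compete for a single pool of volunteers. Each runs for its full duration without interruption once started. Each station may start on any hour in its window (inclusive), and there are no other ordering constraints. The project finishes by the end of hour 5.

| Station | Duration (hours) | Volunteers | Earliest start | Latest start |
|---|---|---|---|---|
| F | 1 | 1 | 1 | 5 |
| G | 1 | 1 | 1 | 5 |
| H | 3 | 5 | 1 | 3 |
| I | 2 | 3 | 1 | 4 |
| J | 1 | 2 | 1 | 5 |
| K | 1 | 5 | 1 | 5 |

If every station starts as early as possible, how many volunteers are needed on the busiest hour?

17

Early-start schedule: F@1, G@1, H@1, I@1, J@1, K@1.
Load per hour: hour 1: 17, hour 2: 8, hour 3: 5, hour 4: 0, hour 5: 0.
Peak is 17.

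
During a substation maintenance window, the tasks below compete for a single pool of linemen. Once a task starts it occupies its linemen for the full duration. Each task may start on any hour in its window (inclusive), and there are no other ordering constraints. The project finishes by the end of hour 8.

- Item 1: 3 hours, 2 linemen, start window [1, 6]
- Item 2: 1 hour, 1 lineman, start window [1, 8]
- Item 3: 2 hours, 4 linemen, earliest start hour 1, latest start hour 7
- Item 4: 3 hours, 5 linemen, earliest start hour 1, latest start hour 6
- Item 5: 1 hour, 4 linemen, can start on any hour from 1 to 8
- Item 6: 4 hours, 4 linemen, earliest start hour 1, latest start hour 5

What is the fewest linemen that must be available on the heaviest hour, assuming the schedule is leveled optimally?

8

Early-start (Item 1@1, Item 2@1, Item 3@1, Item 4@1, Item 5@1, Item 6@1) gives peak 20: h1:20  h2:15  h3:11  h4:4  h5:0  h6:0  h7:0  h8:0.
Shift Item 3→4, Item 5→4, Item 6→5.
Schedule Item 1@1, Item 2@1, Item 3@4, Item 4@1, Item 5@4, Item 6@5: h1:8  h2:7  h3:7  h4:8  h5:8  h6:4  h7:4  h8:4 — peak 8.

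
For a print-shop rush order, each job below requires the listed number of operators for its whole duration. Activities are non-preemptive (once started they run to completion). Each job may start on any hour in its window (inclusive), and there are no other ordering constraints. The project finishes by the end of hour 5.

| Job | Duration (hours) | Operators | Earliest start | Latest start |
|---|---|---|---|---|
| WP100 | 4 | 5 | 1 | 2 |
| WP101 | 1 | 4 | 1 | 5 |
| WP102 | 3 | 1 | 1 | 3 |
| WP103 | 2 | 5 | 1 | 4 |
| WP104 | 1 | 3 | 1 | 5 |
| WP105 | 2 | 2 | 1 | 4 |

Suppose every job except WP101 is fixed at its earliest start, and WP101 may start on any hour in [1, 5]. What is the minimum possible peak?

WP101@1: h1:20  h2:13  h3:6  h4:5  h5:0 → peak 20
WP101@2: h1:16  h2:17  h3:6  h4:5  h5:0 → peak 17
WP101@3: h1:16  h2:13  h3:10  h4:5  h5:0 → peak 16
WP101@4: h1:16  h2:13  h3:6  h4:9  h5:0 → peak 16
WP101@5: h1:16  h2:13  h3:6  h4:5  h5:4 → peak 16
Best is WP101@3, peak 16.

16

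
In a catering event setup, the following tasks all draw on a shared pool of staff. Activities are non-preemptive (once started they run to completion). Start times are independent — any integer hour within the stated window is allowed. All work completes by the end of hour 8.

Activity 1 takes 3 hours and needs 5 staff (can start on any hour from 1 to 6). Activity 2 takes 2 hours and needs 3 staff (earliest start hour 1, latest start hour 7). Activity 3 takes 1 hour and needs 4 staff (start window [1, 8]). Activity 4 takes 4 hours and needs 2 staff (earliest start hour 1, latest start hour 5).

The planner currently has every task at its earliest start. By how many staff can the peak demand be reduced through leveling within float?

9

Early-start peak: h1:14  h2:10  h3:7  h4:2  h5:0  h6:0  h7:0  h8:0 ⇒ 14.
Leveled (Activity 1@1, Activity 2@4, Activity 3@8, Activity 4@4): h1:5  h2:5  h3:5  h4:5  h5:5  h6:2  h7:2  h8:4 ⇒ 5.
Reduction 14 − 5 = 9.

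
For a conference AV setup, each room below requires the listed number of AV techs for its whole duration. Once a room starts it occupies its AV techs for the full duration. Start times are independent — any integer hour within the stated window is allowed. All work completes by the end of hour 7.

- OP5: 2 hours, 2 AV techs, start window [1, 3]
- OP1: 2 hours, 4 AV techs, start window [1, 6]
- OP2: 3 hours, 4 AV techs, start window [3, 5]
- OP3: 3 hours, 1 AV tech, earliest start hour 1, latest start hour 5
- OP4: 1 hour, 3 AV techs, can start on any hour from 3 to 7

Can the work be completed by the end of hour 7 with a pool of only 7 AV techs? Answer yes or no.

yes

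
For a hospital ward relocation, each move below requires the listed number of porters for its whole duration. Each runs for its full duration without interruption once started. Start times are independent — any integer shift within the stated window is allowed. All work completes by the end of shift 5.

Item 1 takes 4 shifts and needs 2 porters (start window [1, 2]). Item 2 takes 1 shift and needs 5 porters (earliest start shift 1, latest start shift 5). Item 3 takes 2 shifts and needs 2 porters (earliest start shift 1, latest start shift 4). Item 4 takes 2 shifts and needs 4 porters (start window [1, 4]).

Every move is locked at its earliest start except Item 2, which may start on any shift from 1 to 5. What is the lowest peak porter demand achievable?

Item 2@1: s1:13  s2:8  s3:2  s4:2  s5:0 → peak 13
Item 2@2: s1:8  s2:13  s3:2  s4:2  s5:0 → peak 13
Item 2@3: s1:8  s2:8  s3:7  s4:2  s5:0 → peak 8
Item 2@4: s1:8  s2:8  s3:2  s4:7  s5:0 → peak 8
Item 2@5: s1:8  s2:8  s3:2  s4:2  s5:5 → peak 8
Best is Item 2@3, peak 8.

8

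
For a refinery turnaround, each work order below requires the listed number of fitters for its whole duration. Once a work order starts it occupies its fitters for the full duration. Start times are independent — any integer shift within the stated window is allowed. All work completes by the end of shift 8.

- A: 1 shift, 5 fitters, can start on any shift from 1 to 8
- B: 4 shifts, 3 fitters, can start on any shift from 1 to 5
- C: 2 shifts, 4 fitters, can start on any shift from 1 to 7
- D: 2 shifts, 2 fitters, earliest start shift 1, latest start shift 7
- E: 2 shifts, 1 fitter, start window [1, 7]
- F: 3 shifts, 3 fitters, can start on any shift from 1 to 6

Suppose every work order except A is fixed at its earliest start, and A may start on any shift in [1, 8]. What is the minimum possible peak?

13

A@1: s1:18  s2:13  s3:6  s4:3  s5:0  s6:0  s7:0  s8:0 → peak 18
A@2: s1:13  s2:18  s3:6  s4:3  s5:0  s6:0  s7:0  s8:0 → peak 18
A@3: s1:13  s2:13  s3:11  s4:3  s5:0  s6:0  s7:0  s8:0 → peak 13
A@4: s1:13  s2:13  s3:6  s4:8  s5:0  s6:0  s7:0  s8:0 → peak 13
A@5: s1:13  s2:13  s3:6  s4:3  s5:5  s6:0  s7:0  s8:0 → peak 13
A@6: s1:13  s2:13  s3:6  s4:3  s5:0  s6:5  s7:0  s8:0 → peak 13
A@7: s1:13  s2:13  s3:6  s4:3  s5:0  s6:0  s7:5  s8:0 → peak 13
A@8: s1:13  s2:13  s3:6  s4:3  s5:0  s6:0  s7:0  s8:5 → peak 13
Best is A@3, peak 13.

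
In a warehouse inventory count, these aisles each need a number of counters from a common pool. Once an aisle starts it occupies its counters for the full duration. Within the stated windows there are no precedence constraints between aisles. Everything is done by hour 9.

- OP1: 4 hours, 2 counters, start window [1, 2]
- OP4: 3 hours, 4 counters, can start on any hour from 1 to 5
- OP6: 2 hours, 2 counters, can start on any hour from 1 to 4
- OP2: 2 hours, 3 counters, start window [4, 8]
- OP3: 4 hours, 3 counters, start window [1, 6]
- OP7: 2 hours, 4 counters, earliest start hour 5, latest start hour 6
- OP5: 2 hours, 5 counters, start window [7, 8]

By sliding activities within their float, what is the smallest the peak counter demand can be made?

8

Early-start (OP1@1, OP4@1, OP6@1, OP2@4, OP3@1, OP7@5, OP5@7) gives peak 11: h1:11  h2:11  h3:9  h4:8  h5:7  h6:4  h7:5  h8:5  h9:0.
Shift OP3→4, OP7→6, OP5→8.
Schedule OP1@1, OP4@1, OP6@1, OP2@4, OP3@4, OP7@6, OP5@8: h1:8  h2:8  h3:6  h4:8  h5:6  h6:7  h7:7  h8:5  h9:5 — peak 8.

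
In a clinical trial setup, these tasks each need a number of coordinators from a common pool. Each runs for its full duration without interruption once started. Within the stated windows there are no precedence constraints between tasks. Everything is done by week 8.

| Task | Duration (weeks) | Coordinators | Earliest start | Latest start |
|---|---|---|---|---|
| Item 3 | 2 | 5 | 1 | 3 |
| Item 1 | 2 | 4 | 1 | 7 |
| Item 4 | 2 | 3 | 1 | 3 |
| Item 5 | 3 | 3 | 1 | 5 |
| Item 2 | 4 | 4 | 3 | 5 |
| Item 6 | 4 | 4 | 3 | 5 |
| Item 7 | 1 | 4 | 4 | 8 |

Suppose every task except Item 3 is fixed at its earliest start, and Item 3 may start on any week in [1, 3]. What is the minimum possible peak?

15

Item 3@1: w1:15  w2:15  w3:11  w4:12  w5:8  w6:8  w7:0  w8:0 → peak 15
Item 3@2: w1:10  w2:15  w3:16  w4:12  w5:8  w6:8  w7:0  w8:0 → peak 16
Item 3@3: w1:10  w2:10  w3:16  w4:17  w5:8  w6:8  w7:0  w8:0 → peak 17
Best is Item 3@1, peak 15.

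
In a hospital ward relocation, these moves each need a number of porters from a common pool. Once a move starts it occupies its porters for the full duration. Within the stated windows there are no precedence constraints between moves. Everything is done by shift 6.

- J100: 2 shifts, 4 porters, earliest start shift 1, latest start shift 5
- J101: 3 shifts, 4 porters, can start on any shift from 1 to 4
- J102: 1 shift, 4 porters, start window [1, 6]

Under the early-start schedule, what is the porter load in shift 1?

At early start, shift 1 has: J100, J101, J102.
Demand: 4 + 4 + 4 = 12.

12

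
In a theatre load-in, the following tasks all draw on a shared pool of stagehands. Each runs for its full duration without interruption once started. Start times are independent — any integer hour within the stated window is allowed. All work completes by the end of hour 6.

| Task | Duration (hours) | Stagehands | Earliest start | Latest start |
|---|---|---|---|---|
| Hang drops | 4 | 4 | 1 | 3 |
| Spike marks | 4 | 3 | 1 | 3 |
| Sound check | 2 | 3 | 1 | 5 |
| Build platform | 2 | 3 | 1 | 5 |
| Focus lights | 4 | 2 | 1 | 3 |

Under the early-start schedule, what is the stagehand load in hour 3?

At early start, hour 3 has: Hang drops, Spike marks, Focus lights.
Demand: 4 + 3 + 2 = 9.

9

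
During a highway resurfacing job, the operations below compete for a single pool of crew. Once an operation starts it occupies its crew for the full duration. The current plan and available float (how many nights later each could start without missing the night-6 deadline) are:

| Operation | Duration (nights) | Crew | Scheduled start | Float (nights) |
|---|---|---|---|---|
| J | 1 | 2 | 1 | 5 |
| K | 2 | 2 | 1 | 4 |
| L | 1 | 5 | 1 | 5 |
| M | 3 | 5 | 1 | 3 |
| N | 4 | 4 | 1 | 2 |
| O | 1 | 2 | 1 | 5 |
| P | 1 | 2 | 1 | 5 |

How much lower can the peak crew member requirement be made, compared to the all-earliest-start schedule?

13

Early-start peak: n1:22  n2:11  n3:9  n4:4  n5:0  n6:0 ⇒ 22.
Leveled (J@1, K@1, L@1, M@2, N@3, O@2, P@5): n1:9  n2:9  n3:9  n4:9  n5:6  n6:4 ⇒ 9.
Reduction 22 − 9 = 13.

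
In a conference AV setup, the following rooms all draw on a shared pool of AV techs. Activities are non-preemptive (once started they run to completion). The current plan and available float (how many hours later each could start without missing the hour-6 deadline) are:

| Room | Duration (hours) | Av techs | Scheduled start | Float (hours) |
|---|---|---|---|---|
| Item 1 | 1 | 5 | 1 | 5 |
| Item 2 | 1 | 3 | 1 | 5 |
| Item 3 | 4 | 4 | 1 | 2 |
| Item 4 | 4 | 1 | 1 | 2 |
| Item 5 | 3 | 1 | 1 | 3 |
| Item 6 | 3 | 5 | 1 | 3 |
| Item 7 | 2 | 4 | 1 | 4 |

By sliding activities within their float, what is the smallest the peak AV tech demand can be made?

10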